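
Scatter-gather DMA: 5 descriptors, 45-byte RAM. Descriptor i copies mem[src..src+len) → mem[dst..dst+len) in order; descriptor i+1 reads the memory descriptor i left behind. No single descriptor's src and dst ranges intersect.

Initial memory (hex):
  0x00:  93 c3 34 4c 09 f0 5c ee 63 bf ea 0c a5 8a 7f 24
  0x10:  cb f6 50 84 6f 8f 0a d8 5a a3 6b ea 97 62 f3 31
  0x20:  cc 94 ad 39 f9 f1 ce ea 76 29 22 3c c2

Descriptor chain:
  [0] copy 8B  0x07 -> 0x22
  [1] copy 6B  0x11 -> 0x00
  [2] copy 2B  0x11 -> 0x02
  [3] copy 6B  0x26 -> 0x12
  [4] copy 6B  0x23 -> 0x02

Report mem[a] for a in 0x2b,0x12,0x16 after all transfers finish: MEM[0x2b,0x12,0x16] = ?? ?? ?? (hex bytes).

MEM[0x2b,0x12,0x16] = 3c 0c 22

  after D0: wrote 8B at 0x22 = ee63bfea0ca58a7f
  after D1: wrote 6B at 0x00 = f650846f8f0a
  after D2: wrote 2B at 0x02 = f650
  after D3: wrote 6B at 0x12 = 0ca58a7f223c
  after D4: wrote 6B at 0x02 = 63bfea0ca58a
query mem[0x2b]=0x3c, mem[0x12]=0x0c, mem[0x16]=0x22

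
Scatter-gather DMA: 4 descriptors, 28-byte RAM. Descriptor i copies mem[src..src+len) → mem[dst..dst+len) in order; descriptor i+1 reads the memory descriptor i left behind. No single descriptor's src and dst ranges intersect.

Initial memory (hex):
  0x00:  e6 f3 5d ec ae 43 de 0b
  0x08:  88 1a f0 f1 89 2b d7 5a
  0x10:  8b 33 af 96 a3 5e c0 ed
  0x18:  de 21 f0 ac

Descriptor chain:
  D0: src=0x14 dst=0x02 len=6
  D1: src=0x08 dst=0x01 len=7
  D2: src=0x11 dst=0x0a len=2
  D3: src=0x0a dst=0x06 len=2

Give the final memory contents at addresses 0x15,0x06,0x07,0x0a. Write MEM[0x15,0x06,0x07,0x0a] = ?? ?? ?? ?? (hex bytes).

#0 dst[0x02+6] := {0xa3,0x5e,0xc0,0xed,0xde,0x21}
#1 dst[0x01+7] := {0x88,0x1a,0xf0,0xf1,0x89,0x2b,0xd7}
#2 dst[0x0a+2] := {0x33,0xaf}
#3 dst[0x06+2] := {0x33,0xaf}
query mem[0x15]=0x5e, mem[0x06]=0x33, mem[0x07]=0xaf, mem[0x0a]=0x33

MEM[0x15,0x06,0x07,0x0a] = 5e 33 af 33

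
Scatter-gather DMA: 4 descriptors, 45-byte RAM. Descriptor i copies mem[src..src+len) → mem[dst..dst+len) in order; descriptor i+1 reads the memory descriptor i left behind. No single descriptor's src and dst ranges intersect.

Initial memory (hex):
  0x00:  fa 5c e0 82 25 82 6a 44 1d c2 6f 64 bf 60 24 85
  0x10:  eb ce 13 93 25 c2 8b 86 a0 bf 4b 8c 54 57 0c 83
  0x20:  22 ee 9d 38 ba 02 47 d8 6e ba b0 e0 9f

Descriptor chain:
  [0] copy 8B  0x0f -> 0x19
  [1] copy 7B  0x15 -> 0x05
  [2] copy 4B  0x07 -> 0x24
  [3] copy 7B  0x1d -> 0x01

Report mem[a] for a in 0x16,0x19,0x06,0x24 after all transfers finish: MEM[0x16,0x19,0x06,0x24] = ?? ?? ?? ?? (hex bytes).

MEM[0x16,0x19,0x06,0x24] = 8b 85 9d 86

[0] 0x0f->0x19 len=8 : 85 eb ce 13 93 25 c2 8b
[1] 0x15->0x05 len=7 : c2 8b 86 a0 85 eb ce
[2] 0x07->0x24 len=4 : 86 a0 85 eb
[3] 0x1d->0x01 len=7 : 93 25 c2 8b ee 9d 38
query mem[0x16]=0x8b, mem[0x19]=0x85, mem[0x06]=0x9d, mem[0x24]=0x86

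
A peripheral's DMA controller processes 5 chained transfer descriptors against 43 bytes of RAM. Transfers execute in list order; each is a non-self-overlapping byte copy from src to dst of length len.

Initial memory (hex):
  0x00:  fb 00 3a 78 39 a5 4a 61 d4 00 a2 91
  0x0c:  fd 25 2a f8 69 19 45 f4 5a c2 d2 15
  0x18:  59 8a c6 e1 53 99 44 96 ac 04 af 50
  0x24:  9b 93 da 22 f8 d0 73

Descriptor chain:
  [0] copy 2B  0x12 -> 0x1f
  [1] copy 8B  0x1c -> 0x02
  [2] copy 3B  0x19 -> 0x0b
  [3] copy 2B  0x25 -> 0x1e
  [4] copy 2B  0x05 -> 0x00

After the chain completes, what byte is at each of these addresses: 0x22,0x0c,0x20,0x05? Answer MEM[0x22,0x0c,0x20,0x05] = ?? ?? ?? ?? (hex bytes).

#0 dst[0x1f+2] := {0x45,0xf4}
#1 dst[0x02+8] := {0x53,0x99,0x44,0x45,0xf4,0x04,0xaf,0x50}
#2 dst[0x0b+3] := {0x8a,0xc6,0xe1}
#3 dst[0x1e+2] := {0x93,0xda}
#4 dst[0x00+2] := {0x45,0xf4}
query mem[0x22]=0xaf, mem[0x0c]=0xc6, mem[0x20]=0xf4, mem[0x05]=0x45

MEM[0x22,0x0c,0x20,0x05] = af c6 f4 45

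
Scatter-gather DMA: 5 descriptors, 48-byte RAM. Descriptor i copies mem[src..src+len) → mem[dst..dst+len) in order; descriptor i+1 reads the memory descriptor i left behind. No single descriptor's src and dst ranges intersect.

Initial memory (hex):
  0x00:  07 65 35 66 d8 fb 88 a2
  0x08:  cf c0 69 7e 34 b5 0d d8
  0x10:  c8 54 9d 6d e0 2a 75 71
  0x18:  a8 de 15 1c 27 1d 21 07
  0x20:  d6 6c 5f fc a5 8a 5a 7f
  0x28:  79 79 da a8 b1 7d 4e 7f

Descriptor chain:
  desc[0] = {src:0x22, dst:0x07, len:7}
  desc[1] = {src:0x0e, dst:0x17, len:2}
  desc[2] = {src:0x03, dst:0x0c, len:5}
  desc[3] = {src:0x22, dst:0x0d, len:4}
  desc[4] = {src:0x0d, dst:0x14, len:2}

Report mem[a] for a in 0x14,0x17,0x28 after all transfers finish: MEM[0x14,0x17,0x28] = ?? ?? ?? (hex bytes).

[0] 0x22->0x07 len=7 : 5f fc a5 8a 5a 7f 79
[1] 0x0e->0x17 len=2 : 0d d8
[2] 0x03->0x0c len=5 : 66 d8 fb 88 5f
[3] 0x22->0x0d len=4 : 5f fc a5 8a
[4] 0x0d->0x14 len=2 : 5f fc
query mem[0x14]=0x5f, mem[0x17]=0x0d, mem[0x28]=0x79

MEM[0x14,0x17,0x28] = 5f 0d 79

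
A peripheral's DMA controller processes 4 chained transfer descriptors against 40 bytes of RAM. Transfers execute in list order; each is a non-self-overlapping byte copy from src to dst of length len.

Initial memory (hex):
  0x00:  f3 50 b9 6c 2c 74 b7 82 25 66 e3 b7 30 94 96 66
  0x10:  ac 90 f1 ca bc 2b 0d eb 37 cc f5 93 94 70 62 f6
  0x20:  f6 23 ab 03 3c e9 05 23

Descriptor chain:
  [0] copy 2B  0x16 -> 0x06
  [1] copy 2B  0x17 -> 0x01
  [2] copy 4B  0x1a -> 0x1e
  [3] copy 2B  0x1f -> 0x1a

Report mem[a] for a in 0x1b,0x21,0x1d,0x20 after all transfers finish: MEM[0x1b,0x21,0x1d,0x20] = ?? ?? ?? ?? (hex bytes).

  after D0: wrote 2B at 0x06 = 0deb
  after D1: wrote 2B at 0x01 = eb37
  after D2: wrote 4B at 0x1e = f5939470
  after D3: wrote 2B at 0x1a = 9394
query mem[0x1b]=0x94, mem[0x21]=0x70, mem[0x1d]=0x70, mem[0x20]=0x94

MEM[0x1b,0x21,0x1d,0x20] = 94 70 70 94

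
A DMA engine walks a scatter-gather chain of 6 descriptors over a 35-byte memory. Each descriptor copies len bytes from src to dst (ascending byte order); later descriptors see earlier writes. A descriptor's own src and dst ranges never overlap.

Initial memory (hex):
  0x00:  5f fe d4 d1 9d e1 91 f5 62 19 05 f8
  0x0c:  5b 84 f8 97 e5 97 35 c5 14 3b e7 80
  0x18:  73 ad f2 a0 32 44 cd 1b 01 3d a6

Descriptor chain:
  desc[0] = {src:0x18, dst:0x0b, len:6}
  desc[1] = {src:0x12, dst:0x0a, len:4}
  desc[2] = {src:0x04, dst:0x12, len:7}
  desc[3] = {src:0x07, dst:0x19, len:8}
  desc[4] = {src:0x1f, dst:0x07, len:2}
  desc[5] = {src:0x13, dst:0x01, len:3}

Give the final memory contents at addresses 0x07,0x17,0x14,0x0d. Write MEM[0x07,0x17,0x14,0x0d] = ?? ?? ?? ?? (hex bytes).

MEM[0x07,0x17,0x14,0x0d] = 3b 19 91 3b

[0] 0x18->0x0b len=6 : 73 ad f2 a0 32 44
[1] 0x12->0x0a len=4 : 35 c5 14 3b
[2] 0x04->0x12 len=7 : 9d e1 91 f5 62 19 35
[3] 0x07->0x19 len=8 : f5 62 19 35 c5 14 3b a0
[4] 0x1f->0x07 len=2 : 3b a0
[5] 0x13->0x01 len=3 : e1 91 f5
query mem[0x07]=0x3b, mem[0x17]=0x19, mem[0x14]=0x91, mem[0x0d]=0x3b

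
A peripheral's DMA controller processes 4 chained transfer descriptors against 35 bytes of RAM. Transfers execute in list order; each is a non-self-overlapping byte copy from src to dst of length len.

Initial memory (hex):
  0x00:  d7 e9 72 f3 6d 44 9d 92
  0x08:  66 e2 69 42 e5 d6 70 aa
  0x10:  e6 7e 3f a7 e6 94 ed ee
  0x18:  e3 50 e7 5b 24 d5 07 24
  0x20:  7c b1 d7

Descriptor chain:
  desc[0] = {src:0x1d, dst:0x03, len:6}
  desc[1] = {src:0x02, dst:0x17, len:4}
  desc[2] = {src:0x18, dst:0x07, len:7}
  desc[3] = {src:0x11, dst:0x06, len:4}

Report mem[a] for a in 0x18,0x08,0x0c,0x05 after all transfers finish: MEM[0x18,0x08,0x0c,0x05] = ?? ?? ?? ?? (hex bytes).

MEM[0x18,0x08,0x0c,0x05] = d5 a7 d5 24

D0: mem[0x03..0x08] <- [d5 07 24 7c b1 d7]
D1: mem[0x17..0x1a] <- [72 d5 07 24]
D2: mem[0x07..0x0d] <- [d5 07 24 5b 24 d5 07]
D3: mem[0x06..0x09] <- [7e 3f a7 e6]
query mem[0x18]=0xd5, mem[0x08]=0xa7, mem[0x0c]=0xd5, mem[0x05]=0x24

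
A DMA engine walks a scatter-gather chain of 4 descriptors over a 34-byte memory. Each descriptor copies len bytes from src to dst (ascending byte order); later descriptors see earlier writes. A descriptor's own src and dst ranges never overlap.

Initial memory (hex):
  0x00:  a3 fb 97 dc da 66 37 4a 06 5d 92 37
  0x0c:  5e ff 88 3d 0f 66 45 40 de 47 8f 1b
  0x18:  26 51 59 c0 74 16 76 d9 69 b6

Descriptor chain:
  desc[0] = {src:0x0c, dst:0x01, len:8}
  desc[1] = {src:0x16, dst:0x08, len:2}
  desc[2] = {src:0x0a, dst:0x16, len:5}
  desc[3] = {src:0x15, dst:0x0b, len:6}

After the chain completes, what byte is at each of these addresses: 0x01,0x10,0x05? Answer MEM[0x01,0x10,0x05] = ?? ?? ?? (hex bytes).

MEM[0x01,0x10,0x05] = 5e 88 0f

#0 dst[0x01+8] := {0x5e,0xff,0x88,0x3d,0x0f,0x66,0x45,0x40}
#1 dst[0x08+2] := {0x8f,0x1b}
#2 dst[0x16+5] := {0x92,0x37,0x5e,0xff,0x88}
#3 dst[0x0b+6] := {0x47,0x92,0x37,0x5e,0xff,0x88}
query mem[0x01]=0x5e, mem[0x10]=0x88, mem[0x05]=0x0f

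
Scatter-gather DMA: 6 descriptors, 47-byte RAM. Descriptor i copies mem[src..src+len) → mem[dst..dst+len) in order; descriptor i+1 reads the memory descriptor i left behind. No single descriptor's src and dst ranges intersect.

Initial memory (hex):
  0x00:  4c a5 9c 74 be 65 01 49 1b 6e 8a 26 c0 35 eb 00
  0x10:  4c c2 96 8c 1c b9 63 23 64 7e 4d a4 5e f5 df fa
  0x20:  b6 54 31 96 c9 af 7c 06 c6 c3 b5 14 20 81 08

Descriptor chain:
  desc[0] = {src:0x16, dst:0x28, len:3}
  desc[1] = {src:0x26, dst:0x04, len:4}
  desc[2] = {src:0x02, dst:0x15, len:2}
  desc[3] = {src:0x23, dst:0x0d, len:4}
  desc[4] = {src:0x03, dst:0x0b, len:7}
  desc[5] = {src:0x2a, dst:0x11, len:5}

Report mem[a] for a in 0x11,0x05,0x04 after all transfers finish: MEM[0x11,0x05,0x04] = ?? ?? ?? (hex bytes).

MEM[0x11,0x05,0x04] = 64 06 7c

[0] 0x16->0x28 len=3 : 63 23 64
[1] 0x26->0x04 len=4 : 7c 06 63 23
[2] 0x02->0x15 len=2 : 9c 74
[3] 0x23->0x0d len=4 : 96 c9 af 7c
[4] 0x03->0x0b len=7 : 74 7c 06 63 23 1b 6e
[5] 0x2a->0x11 len=5 : 64 14 20 81 08
query mem[0x11]=0x64, mem[0x05]=0x06, mem[0x04]=0x7c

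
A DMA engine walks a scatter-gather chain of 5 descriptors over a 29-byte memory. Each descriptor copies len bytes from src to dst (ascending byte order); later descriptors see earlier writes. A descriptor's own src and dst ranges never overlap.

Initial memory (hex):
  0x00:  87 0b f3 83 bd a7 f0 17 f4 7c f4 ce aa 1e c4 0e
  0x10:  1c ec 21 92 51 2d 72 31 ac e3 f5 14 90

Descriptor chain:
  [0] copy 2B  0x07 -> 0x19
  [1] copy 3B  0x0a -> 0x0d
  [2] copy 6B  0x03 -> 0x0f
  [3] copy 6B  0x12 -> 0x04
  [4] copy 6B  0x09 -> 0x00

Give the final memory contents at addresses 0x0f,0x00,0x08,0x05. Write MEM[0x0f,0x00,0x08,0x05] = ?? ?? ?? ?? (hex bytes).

D0: mem[0x19..0x1a] <- [17 f4]
D1: mem[0x0d..0x0f] <- [f4 ce aa]
D2: mem[0x0f..0x14] <- [83 bd a7 f0 17 f4]
D3: mem[0x04..0x09] <- [f0 17 f4 2d 72 31]
D4: mem[0x00..0x05] <- [31 f4 ce aa f4 ce]
query mem[0x0f]=0x83, mem[0x00]=0x31, mem[0x08]=0x72, mem[0x05]=0xce

MEM[0x0f,0x00,0x08,0x05] = 83 31 72 ce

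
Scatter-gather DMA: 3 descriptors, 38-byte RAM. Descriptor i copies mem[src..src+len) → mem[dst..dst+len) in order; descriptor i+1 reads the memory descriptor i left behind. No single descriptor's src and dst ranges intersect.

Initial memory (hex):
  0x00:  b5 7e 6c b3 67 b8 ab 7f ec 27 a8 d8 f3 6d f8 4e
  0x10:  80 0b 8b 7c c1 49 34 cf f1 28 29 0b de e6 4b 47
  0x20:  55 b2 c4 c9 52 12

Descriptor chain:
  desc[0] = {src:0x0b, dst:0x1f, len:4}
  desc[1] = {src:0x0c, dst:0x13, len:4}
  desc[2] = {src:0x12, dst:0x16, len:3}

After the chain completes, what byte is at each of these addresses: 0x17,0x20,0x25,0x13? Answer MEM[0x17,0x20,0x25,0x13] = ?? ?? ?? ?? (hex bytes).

MEM[0x17,0x20,0x25,0x13] = f3 f3 12 f3

D0: mem[0x1f..0x22] <- [d8 f3 6d f8]
D1: mem[0x13..0x16] <- [f3 6d f8 4e]
D2: mem[0x16..0x18] <- [8b f3 6d]
query mem[0x17]=0xf3, mem[0x20]=0xf3, mem[0x25]=0x12, mem[0x13]=0xf3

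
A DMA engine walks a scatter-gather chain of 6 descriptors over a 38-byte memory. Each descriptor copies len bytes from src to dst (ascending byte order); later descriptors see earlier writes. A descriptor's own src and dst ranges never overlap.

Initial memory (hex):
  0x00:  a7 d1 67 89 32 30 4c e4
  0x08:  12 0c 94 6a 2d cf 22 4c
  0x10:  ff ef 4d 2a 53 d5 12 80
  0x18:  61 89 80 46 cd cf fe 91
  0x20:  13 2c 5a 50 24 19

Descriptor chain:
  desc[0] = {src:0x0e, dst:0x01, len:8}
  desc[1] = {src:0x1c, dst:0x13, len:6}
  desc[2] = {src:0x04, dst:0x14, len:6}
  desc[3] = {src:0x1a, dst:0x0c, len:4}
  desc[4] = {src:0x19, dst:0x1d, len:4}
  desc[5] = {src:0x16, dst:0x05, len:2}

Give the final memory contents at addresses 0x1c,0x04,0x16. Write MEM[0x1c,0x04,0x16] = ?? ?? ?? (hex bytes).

[0] 0x0e->0x01 len=8 : 22 4c ff ef 4d 2a 53 d5
[1] 0x1c->0x13 len=6 : cd cf fe 91 13 2c
[2] 0x04->0x14 len=6 : ef 4d 2a 53 d5 0c
[3] 0x1a->0x0c len=4 : 80 46 cd cf
[4] 0x19->0x1d len=4 : 0c 80 46 cd
[5] 0x16->0x05 len=2 : 2a 53
query mem[0x1c]=0xcd, mem[0x04]=0xef, mem[0x16]=0x2a

MEM[0x1c,0x04,0x16] = cd ef 2a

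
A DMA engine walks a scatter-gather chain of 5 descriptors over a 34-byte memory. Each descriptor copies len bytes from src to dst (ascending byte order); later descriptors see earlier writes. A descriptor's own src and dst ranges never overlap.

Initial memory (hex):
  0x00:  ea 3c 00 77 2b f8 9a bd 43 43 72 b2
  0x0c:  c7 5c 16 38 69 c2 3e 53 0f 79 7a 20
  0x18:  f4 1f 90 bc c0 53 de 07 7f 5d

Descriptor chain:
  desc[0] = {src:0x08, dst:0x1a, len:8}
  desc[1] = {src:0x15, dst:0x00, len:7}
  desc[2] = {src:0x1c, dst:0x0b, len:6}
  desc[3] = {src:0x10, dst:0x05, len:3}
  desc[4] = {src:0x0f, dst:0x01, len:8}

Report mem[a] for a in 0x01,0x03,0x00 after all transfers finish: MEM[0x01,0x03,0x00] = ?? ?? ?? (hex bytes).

[0] 0x08->0x1a len=8 : 43 43 72 b2 c7 5c 16 38
[1] 0x15->0x00 len=7 : 79 7a 20 f4 1f 43 43
[2] 0x1c->0x0b len=6 : 72 b2 c7 5c 16 38
[3] 0x10->0x05 len=3 : 38 c2 3e
[4] 0x0f->0x01 len=8 : 16 38 c2 3e 53 0f 79 7a
query mem[0x01]=0x16, mem[0x03]=0xc2, mem[0x00]=0x79

MEM[0x01,0x03,0x00] = 16 c2 79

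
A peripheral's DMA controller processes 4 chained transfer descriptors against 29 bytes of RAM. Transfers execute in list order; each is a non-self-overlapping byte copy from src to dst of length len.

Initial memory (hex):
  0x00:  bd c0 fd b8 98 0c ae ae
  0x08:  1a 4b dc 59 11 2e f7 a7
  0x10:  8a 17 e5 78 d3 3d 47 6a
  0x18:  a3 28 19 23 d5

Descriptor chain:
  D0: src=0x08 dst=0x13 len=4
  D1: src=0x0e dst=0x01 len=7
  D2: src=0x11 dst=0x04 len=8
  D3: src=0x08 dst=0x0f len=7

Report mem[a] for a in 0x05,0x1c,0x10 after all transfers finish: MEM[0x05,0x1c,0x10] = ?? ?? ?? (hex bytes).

  after D0: wrote 4B at 0x13 = 1a4bdc59
  after D1: wrote 7B at 0x01 = f7a78a17e51a4b
  after D2: wrote 8B at 0x04 = 17e51a4bdc596aa3
  after D3: wrote 7B at 0x0f = dc596aa3112ef7
query mem[0x05]=0xe5, mem[0x1c]=0xd5, mem[0x10]=0x59

MEM[0x05,0x1c,0x10] = e5 d5 59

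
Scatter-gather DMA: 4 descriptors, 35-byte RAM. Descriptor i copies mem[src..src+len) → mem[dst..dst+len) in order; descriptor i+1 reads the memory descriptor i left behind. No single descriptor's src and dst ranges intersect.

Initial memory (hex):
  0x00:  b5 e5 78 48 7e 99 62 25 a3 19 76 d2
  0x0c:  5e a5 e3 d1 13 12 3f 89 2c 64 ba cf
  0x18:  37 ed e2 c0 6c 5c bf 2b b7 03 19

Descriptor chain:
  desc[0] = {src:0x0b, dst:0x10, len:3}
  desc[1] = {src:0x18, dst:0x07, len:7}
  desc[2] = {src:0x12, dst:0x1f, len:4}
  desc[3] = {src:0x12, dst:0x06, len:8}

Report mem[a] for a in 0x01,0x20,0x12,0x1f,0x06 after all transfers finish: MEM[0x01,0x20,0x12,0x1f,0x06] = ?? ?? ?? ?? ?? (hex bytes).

MEM[0x01,0x20,0x12,0x1f,0x06] = e5 89 a5 a5 a5

#0 dst[0x10+3] := {0xd2,0x5e,0xa5}
#1 dst[0x07+7] := {0x37,0xed,0xe2,0xc0,0x6c,0x5c,0xbf}
#2 dst[0x1f+4] := {0xa5,0x89,0x2c,0x64}
#3 dst[0x06+8] := {0xa5,0x89,0x2c,0x64,0xba,0xcf,0x37,0xed}
query mem[0x01]=0xe5, mem[0x20]=0x89, mem[0x12]=0xa5, mem[0x1f]=0xa5, mem[0x06]=0xa5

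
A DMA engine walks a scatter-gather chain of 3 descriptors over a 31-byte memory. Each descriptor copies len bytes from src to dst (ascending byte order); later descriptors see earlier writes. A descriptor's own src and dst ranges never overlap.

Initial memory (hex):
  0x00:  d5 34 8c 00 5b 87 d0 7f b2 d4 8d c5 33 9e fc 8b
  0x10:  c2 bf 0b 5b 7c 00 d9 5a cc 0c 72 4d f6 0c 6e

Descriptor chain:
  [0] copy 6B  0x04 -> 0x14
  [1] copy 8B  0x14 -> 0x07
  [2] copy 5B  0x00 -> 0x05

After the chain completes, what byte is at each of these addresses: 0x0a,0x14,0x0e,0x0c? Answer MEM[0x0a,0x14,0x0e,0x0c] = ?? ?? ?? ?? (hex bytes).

  after D0: wrote 6B at 0x14 = 5b87d07fb2d4
  after D1: wrote 8B at 0x07 = 5b87d07fb2d4724d
  after D2: wrote 5B at 0x05 = d5348c005b
query mem[0x0a]=0x7f, mem[0x14]=0x5b, mem[0x0e]=0x4d, mem[0x0c]=0xd4

MEM[0x0a,0x14,0x0e,0x0c] = 7f 5b 4d d4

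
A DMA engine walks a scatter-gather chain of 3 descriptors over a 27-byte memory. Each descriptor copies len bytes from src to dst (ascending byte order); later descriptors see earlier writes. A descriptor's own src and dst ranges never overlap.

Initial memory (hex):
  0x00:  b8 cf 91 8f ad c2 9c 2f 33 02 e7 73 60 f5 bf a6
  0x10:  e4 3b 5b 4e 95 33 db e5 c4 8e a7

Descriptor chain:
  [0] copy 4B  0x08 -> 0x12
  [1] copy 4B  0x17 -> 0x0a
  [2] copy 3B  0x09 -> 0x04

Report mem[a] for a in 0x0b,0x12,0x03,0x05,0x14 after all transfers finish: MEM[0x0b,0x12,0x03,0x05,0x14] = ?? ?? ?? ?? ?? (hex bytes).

[0] 0x08->0x12 len=4 : 33 02 e7 73
[1] 0x17->0x0a len=4 : e5 c4 8e a7
[2] 0x09->0x04 len=3 : 02 e5 c4
query mem[0x0b]=0xc4, mem[0x12]=0x33, mem[0x03]=0x8f, mem[0x05]=0xe5, mem[0x14]=0xe7

MEM[0x0b,0x12,0x03,0x05,0x14] = c4 33 8f e5 e7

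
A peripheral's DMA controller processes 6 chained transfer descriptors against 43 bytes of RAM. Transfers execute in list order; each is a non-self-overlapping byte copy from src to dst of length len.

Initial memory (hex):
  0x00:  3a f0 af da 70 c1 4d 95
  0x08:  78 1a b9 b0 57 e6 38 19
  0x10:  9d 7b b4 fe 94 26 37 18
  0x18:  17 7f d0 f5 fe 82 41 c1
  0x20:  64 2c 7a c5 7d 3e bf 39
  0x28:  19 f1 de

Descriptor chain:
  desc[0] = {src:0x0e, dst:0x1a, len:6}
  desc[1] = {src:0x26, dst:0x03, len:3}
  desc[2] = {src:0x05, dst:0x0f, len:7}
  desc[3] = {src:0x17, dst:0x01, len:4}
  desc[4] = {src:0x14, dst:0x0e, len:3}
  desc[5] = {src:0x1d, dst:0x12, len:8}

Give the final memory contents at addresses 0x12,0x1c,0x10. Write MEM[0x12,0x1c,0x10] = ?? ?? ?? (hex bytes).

MEM[0x12,0x1c,0x10] = 7b 9d 37

#0 dst[0x1a+6] := {0x38,0x19,0x9d,0x7b,0xb4,0xfe}
#1 dst[0x03+3] := {0xbf,0x39,0x19}
#2 dst[0x0f+7] := {0x19,0x4d,0x95,0x78,0x1a,0xb9,0xb0}
#3 dst[0x01+4] := {0x18,0x17,0x7f,0x38}
#4 dst[0x0e+3] := {0xb9,0xb0,0x37}
#5 dst[0x12+8] := {0x7b,0xb4,0xfe,0x64,0x2c,0x7a,0xc5,0x7d}
query mem[0x12]=0x7b, mem[0x1c]=0x9d, mem[0x10]=0x37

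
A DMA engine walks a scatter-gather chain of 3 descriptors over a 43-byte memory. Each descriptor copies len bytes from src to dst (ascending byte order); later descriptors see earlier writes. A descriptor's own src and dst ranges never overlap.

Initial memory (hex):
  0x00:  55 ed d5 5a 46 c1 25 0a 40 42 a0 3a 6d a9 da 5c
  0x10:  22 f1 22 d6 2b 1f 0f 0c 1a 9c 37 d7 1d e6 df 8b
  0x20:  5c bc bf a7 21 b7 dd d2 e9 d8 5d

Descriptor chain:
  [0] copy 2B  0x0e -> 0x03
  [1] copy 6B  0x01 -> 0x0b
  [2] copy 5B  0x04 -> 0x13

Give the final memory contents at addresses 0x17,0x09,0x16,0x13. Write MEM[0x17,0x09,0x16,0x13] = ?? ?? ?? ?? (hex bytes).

MEM[0x17,0x09,0x16,0x13] = 40 42 0a 5c

[0] 0x0e->0x03 len=2 : da 5c
[1] 0x01->0x0b len=6 : ed d5 da 5c c1 25
[2] 0x04->0x13 len=5 : 5c c1 25 0a 40
query mem[0x17]=0x40, mem[0x09]=0x42, mem[0x16]=0x0a, mem[0x13]=0x5c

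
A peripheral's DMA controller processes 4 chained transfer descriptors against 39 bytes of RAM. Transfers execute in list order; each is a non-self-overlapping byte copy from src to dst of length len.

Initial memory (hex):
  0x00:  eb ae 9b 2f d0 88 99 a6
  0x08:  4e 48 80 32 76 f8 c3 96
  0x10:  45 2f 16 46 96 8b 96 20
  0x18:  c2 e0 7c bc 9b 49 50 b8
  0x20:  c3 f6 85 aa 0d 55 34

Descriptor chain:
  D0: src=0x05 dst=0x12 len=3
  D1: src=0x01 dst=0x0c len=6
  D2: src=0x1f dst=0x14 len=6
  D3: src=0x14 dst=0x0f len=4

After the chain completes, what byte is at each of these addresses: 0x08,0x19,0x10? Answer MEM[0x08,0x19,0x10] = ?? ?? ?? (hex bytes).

MEM[0x08,0x19,0x10] = 4e 0d c3

#0 dst[0x12+3] := {0x88,0x99,0xa6}
#1 dst[0x0c+6] := {0xae,0x9b,0x2f,0xd0,0x88,0x99}
#2 dst[0x14+6] := {0xb8,0xc3,0xf6,0x85,0xaa,0x0d}
#3 dst[0x0f+4] := {0xb8,0xc3,0xf6,0x85}
query mem[0x08]=0x4e, mem[0x19]=0x0d, mem[0x10]=0xc3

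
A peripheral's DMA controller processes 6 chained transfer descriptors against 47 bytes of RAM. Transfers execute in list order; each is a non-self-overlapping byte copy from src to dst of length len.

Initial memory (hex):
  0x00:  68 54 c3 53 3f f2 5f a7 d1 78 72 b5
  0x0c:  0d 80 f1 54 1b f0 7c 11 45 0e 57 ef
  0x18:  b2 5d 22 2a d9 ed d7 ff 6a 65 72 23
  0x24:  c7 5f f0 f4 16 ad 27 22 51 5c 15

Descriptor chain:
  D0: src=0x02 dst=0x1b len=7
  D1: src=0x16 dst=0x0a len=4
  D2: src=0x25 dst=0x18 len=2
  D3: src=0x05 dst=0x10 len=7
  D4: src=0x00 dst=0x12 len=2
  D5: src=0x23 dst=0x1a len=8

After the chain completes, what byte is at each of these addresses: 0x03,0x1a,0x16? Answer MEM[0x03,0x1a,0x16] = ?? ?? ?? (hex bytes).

#0 dst[0x1b+7] := {0xc3,0x53,0x3f,0xf2,0x5f,0xa7,0xd1}
#1 dst[0x0a+4] := {0x57,0xef,0xb2,0x5d}
#2 dst[0x18+2] := {0x5f,0xf0}
#3 dst[0x10+7] := {0xf2,0x5f,0xa7,0xd1,0x78,0x57,0xef}
#4 dst[0x12+2] := {0x68,0x54}
#5 dst[0x1a+8] := {0x23,0xc7,0x5f,0xf0,0xf4,0x16,0xad,0x27}
query mem[0x03]=0x53, mem[0x1a]=0x23, mem[0x16]=0xef

MEM[0x03,0x1a,0x16] = 53 23 ef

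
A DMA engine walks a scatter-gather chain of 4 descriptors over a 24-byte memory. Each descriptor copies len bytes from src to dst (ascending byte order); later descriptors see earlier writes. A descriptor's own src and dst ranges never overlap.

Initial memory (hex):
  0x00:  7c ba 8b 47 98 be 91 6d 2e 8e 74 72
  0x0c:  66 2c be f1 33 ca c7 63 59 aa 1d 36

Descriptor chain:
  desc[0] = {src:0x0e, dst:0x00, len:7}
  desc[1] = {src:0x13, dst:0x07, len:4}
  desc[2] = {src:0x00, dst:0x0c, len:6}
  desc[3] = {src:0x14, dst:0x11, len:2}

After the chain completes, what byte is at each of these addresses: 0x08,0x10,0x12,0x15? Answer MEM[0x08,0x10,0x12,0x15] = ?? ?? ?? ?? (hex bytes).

MEM[0x08,0x10,0x12,0x15] = 59 c7 aa aa

D0: mem[0x00..0x06] <- [be f1 33 ca c7 63 59]
D1: mem[0x07..0x0a] <- [63 59 aa 1d]
D2: mem[0x0c..0x11] <- [be f1 33 ca c7 63]
D3: mem[0x11..0x12] <- [59 aa]
query mem[0x08]=0x59, mem[0x10]=0xc7, mem[0x12]=0xaa, mem[0x15]=0xaa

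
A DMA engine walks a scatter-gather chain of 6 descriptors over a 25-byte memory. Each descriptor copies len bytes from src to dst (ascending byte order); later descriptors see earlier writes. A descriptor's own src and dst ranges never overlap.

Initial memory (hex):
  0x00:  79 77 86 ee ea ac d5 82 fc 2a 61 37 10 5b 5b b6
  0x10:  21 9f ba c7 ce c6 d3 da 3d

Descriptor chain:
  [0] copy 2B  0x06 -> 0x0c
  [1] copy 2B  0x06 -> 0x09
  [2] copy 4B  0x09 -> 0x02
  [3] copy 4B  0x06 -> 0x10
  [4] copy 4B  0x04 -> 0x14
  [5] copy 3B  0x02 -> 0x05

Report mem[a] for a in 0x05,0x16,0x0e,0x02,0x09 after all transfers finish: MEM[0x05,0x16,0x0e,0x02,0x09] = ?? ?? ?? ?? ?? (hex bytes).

MEM[0x05,0x16,0x0e,0x02,0x09] = d5 d5 5b d5 d5

  after D0: wrote 2B at 0x0c = d582
  after D1: wrote 2B at 0x09 = d582
  after D2: wrote 4B at 0x02 = d58237d5
  after D3: wrote 4B at 0x10 = d582fcd5
  after D4: wrote 4B at 0x14 = 37d5d582
  after D5: wrote 3B at 0x05 = d58237
query mem[0x05]=0xd5, mem[0x16]=0xd5, mem[0x0e]=0x5b, mem[0x02]=0xd5, mem[0x09]=0xd5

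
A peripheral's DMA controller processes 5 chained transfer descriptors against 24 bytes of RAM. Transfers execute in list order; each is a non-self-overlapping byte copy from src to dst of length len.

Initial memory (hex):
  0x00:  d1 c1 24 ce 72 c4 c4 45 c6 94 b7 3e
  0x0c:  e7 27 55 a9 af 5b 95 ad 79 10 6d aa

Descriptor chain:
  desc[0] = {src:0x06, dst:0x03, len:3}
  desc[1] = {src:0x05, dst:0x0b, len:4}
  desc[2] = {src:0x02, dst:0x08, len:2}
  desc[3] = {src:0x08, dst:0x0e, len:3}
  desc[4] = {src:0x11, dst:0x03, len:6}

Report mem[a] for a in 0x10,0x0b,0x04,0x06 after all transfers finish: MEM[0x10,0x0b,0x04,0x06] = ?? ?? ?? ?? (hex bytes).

D0: mem[0x03..0x05] <- [c4 45 c6]
D1: mem[0x0b..0x0e] <- [c6 c4 45 c6]
D2: mem[0x08..0x09] <- [24 c4]
D3: mem[0x0e..0x10] <- [24 c4 b7]
D4: mem[0x03..0x08] <- [5b 95 ad 79 10 6d]
query mem[0x10]=0xb7, mem[0x0b]=0xc6, mem[0x04]=0x95, mem[0x06]=0x79

MEM[0x10,0x0b,0x04,0x06] = b7 c6 95 79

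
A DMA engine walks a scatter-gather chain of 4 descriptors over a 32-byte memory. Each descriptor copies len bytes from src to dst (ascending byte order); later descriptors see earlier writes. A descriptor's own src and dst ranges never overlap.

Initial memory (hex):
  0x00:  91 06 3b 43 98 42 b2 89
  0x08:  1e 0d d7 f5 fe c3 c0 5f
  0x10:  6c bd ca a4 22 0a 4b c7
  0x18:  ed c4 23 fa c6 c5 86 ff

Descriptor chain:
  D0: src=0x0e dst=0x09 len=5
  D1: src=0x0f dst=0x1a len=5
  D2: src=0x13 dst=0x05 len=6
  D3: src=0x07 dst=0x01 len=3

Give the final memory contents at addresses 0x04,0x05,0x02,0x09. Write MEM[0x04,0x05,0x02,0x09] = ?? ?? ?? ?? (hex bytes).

D0: mem[0x09..0x0d] <- [c0 5f 6c bd ca]
D1: mem[0x1a..0x1e] <- [5f 6c bd ca a4]
D2: mem[0x05..0x0a] <- [a4 22 0a 4b c7 ed]
D3: mem[0x01..0x03] <- [0a 4b c7]
query mem[0x04]=0x98, mem[0x05]=0xa4, mem[0x02]=0x4b, mem[0x09]=0xc7

MEM[0x04,0x05,0x02,0x09] = 98 a4 4b c7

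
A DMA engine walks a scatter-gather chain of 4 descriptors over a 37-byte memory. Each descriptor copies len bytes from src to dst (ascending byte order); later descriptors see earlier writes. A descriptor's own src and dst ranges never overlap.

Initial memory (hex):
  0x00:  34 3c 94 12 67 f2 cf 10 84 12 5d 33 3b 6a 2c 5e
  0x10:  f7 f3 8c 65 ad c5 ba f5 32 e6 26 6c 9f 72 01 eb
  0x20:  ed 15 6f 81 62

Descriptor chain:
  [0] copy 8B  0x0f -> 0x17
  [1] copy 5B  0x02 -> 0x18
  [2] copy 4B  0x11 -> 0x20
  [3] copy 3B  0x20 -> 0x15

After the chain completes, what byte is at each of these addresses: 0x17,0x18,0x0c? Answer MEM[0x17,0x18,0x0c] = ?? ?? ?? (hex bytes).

MEM[0x17,0x18,0x0c] = 65 94 3b

D0: mem[0x17..0x1e] <- [5e f7 f3 8c 65 ad c5 ba]
D1: mem[0x18..0x1c] <- [94 12 67 f2 cf]
D2: mem[0x20..0x23] <- [f3 8c 65 ad]
D3: mem[0x15..0x17] <- [f3 8c 65]
query mem[0x17]=0x65, mem[0x18]=0x94, mem[0x0c]=0x3b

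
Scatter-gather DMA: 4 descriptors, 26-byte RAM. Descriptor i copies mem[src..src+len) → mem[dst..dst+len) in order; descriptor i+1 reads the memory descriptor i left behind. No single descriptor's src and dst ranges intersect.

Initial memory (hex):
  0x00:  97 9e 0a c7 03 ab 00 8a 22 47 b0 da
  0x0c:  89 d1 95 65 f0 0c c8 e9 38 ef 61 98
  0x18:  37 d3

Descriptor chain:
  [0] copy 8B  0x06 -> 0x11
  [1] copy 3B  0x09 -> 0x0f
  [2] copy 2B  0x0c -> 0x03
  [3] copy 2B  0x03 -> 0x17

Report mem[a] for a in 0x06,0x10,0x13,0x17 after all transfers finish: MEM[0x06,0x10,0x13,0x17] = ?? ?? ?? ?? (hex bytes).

MEM[0x06,0x10,0x13,0x17] = 00 b0 22 89

D0: mem[0x11..0x18] <- [00 8a 22 47 b0 da 89 d1]
D1: mem[0x0f..0x11] <- [47 b0 da]
D2: mem[0x03..0x04] <- [89 d1]
D3: mem[0x17..0x18] <- [89 d1]
query mem[0x06]=0x00, mem[0x10]=0xb0, mem[0x13]=0x22, mem[0x17]=0x89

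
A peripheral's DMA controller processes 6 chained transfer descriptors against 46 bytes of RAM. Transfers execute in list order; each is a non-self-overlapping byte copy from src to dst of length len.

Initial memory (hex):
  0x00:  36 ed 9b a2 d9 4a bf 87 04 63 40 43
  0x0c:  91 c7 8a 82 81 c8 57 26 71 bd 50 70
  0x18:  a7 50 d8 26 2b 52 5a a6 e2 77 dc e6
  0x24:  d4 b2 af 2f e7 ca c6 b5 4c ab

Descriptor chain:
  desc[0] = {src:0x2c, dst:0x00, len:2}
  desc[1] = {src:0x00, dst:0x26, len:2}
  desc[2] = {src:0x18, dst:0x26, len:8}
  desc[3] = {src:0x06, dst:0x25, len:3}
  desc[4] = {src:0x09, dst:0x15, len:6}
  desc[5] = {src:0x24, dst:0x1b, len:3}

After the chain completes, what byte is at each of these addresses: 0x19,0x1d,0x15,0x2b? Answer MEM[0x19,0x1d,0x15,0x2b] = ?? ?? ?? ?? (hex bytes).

MEM[0x19,0x1d,0x15,0x2b] = c7 87 63 52

#0 dst[0x00+2] := {0x4c,0xab}
#1 dst[0x26+2] := {0x4c,0xab}
#2 dst[0x26+8] := {0xa7,0x50,0xd8,0x26,0x2b,0x52,0x5a,0xa6}
#3 dst[0x25+3] := {0xbf,0x87,0x04}
#4 dst[0x15+6] := {0x63,0x40,0x43,0x91,0xc7,0x8a}
#5 dst[0x1b+3] := {0xd4,0xbf,0x87}
query mem[0x19]=0xc7, mem[0x1d]=0x87, mem[0x15]=0x63, mem[0x2b]=0x52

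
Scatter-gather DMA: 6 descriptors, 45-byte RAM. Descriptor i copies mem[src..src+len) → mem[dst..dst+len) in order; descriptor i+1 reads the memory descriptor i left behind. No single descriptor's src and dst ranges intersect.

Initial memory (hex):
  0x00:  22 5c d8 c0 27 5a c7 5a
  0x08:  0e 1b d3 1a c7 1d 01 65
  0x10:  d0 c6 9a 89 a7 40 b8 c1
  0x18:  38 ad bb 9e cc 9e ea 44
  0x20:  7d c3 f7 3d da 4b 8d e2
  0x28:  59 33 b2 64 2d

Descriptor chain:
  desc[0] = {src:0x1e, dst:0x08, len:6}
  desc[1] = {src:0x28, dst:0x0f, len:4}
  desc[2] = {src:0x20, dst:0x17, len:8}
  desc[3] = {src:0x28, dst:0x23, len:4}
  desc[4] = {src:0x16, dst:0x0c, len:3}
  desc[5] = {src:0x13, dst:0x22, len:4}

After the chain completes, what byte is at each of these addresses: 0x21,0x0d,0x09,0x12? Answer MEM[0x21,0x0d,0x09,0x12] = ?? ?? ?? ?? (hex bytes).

D0: mem[0x08..0x0d] <- [ea 44 7d c3 f7 3d]
D1: mem[0x0f..0x12] <- [59 33 b2 64]
D2: mem[0x17..0x1e] <- [7d c3 f7 3d da 4b 8d e2]
D3: mem[0x23..0x26] <- [59 33 b2 64]
D4: mem[0x0c..0x0e] <- [b8 7d c3]
D5: mem[0x22..0x25] <- [89 a7 40 b8]
query mem[0x21]=0xc3, mem[0x0d]=0x7d, mem[0x09]=0x44, mem[0x12]=0x64

MEM[0x21,0x0d,0x09,0x12] = c3 7d 44 64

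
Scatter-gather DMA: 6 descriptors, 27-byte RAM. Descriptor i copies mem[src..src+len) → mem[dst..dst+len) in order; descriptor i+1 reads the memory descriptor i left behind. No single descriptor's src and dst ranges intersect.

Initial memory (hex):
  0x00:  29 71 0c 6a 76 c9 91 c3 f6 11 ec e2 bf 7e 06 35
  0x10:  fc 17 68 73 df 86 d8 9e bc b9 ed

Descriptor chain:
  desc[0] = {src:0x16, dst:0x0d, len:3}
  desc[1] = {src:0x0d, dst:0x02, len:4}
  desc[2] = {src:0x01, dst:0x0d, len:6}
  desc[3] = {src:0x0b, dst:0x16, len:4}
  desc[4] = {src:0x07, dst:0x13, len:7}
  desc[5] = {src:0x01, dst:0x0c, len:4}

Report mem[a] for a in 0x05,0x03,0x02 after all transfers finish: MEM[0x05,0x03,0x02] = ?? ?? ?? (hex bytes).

MEM[0x05,0x03,0x02] = fc 9e d8

  after D0: wrote 3B at 0x0d = d89ebc
  after D1: wrote 4B at 0x02 = d89ebcfc
  after D2: wrote 6B at 0x0d = 71d89ebcfc91
  after D3: wrote 4B at 0x16 = e2bf71d8
  after D4: wrote 7B at 0x13 = c3f611ece2bf71
  after D5: wrote 4B at 0x0c = 71d89ebc
query mem[0x05]=0xfc, mem[0x03]=0x9e, mem[0x02]=0xd8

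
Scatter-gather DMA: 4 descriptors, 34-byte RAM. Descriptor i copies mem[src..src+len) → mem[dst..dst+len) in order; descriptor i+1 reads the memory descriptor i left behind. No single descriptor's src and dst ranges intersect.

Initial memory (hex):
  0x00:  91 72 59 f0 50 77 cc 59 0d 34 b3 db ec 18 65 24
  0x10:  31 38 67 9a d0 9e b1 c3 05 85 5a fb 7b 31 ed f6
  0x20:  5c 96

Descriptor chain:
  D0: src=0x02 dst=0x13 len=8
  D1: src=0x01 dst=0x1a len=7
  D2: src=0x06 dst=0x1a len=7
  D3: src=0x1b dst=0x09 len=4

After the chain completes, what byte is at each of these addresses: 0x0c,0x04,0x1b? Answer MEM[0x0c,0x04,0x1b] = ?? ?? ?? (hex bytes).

MEM[0x0c,0x04,0x1b] = b3 50 59

D0: mem[0x13..0x1a] <- [59 f0 50 77 cc 59 0d 34]
D1: mem[0x1a..0x20] <- [72 59 f0 50 77 cc 59]
D2: mem[0x1a..0x20] <- [cc 59 0d 34 b3 db ec]
D3: mem[0x09..0x0c] <- [59 0d 34 b3]
query mem[0x0c]=0xb3, mem[0x04]=0x50, mem[0x1b]=0x59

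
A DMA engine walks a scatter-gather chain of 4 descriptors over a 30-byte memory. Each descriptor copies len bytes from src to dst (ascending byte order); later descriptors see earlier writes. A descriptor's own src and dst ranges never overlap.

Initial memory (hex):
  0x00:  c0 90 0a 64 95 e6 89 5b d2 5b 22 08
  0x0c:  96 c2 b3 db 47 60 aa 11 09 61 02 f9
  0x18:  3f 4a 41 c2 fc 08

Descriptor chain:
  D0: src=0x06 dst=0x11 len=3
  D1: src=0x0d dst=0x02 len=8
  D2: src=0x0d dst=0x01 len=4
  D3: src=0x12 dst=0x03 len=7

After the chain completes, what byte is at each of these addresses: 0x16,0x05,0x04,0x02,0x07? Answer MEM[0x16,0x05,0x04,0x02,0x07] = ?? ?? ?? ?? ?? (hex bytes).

[0] 0x06->0x11 len=3 : 89 5b d2
[1] 0x0d->0x02 len=8 : c2 b3 db 47 89 5b d2 09
[2] 0x0d->0x01 len=4 : c2 b3 db 47
[3] 0x12->0x03 len=7 : 5b d2 09 61 02 f9 3f
query mem[0x16]=0x02, mem[0x05]=0x09, mem[0x04]=0xd2, mem[0x02]=0xb3, mem[0x07]=0x02

MEM[0x16,0x05,0x04,0x02,0x07] = 02 09 d2 b3 02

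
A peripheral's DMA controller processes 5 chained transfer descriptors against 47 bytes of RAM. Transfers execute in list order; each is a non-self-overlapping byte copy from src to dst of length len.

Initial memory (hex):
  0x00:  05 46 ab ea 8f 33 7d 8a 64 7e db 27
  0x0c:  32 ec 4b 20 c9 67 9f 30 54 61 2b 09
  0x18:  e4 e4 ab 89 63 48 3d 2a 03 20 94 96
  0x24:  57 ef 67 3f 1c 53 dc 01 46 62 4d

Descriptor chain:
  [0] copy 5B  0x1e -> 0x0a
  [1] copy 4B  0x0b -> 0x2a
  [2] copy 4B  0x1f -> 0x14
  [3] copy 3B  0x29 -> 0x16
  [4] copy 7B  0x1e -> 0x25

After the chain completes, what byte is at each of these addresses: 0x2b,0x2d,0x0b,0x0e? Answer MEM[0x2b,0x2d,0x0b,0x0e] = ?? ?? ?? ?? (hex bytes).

[0] 0x1e->0x0a len=5 : 3d 2a 03 20 94
[1] 0x0b->0x2a len=4 : 2a 03 20 94
[2] 0x1f->0x14 len=4 : 2a 03 20 94
[3] 0x29->0x16 len=3 : 53 2a 03
[4] 0x1e->0x25 len=7 : 3d 2a 03 20 94 96 57
query mem[0x2b]=0x57, mem[0x2d]=0x94, mem[0x0b]=0x2a, mem[0x0e]=0x94

MEM[0x2b,0x2d,0x0b,0x0e] = 57 94 2a 94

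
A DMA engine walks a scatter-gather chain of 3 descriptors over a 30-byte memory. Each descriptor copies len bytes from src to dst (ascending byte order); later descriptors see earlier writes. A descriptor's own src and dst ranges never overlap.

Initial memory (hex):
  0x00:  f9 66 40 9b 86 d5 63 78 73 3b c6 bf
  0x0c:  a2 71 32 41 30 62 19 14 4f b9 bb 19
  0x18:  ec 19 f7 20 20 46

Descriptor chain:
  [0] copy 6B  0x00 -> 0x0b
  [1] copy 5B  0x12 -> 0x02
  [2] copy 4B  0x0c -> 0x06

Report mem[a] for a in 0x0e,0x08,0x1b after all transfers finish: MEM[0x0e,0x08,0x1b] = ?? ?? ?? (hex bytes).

MEM[0x0e,0x08,0x1b] = 9b 9b 20

[0] 0x00->0x0b len=6 : f9 66 40 9b 86 d5
[1] 0x12->0x02 len=5 : 19 14 4f b9 bb
[2] 0x0c->0x06 len=4 : 66 40 9b 86
query mem[0x0e]=0x9b, mem[0x08]=0x9b, mem[0x1b]=0x20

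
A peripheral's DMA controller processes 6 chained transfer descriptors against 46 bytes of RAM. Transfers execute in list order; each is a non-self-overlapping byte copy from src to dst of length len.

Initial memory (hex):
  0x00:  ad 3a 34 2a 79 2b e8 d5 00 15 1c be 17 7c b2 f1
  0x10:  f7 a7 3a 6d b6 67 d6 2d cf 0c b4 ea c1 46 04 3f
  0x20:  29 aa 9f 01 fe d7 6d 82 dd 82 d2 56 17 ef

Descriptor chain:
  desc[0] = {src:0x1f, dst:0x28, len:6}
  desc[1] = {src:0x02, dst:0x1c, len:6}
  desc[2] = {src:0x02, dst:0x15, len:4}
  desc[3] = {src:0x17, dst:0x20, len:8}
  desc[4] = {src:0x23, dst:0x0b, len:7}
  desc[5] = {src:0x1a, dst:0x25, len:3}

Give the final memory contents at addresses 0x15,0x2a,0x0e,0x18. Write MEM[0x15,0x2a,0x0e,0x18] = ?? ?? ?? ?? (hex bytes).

MEM[0x15,0x2a,0x0e,0x18] = 34 aa 2a 2b

[0] 0x1f->0x28 len=6 : 3f 29 aa 9f 01 fe
[1] 0x02->0x1c len=6 : 34 2a 79 2b e8 d5
[2] 0x02->0x15 len=4 : 34 2a 79 2b
[3] 0x17->0x20 len=8 : 79 2b 0c b4 ea 34 2a 79
[4] 0x23->0x0b len=7 : b4 ea 34 2a 79 3f 29
[5] 0x1a->0x25 len=3 : b4 ea 34
query mem[0x15]=0x34, mem[0x2a]=0xaa, mem[0x0e]=0x2a, mem[0x18]=0x2b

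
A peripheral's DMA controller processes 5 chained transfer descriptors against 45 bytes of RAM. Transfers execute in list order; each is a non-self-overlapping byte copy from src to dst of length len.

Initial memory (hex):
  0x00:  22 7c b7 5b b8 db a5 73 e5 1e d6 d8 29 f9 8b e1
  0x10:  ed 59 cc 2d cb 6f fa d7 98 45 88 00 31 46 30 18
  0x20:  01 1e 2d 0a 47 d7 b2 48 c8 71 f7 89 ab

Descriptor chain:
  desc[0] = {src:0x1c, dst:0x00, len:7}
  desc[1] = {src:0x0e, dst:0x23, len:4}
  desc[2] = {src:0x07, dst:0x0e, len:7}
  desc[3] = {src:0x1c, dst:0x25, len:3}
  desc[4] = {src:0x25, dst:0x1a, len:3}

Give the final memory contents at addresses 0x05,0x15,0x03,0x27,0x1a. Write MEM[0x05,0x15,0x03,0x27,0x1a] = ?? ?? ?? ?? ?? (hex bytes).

MEM[0x05,0x15,0x03,0x27,0x1a] = 1e 6f 18 30 31

#0 dst[0x00+7] := {0x31,0x46,0x30,0x18,0x01,0x1e,0x2d}
#1 dst[0x23+4] := {0x8b,0xe1,0xed,0x59}
#2 dst[0x0e+7] := {0x73,0xe5,0x1e,0xd6,0xd8,0x29,0xf9}
#3 dst[0x25+3] := {0x31,0x46,0x30}
#4 dst[0x1a+3] := {0x31,0x46,0x30}
query mem[0x05]=0x1e, mem[0x15]=0x6f, mem[0x03]=0x18, mem[0x27]=0x30, mem[0x1a]=0x31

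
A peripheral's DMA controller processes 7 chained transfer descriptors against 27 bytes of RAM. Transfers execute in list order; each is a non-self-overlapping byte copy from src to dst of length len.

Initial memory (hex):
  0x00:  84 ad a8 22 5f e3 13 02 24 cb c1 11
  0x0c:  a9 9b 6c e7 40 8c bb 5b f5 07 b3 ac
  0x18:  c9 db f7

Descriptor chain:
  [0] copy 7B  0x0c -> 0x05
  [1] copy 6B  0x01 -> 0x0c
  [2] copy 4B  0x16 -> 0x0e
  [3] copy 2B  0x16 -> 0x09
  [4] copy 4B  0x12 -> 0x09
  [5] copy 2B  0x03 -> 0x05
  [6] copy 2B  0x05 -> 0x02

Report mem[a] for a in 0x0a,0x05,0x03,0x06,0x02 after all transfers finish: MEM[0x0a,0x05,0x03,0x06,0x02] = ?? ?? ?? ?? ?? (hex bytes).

  after D0: wrote 7B at 0x05 = a99b6ce7408cbb
  after D1: wrote 6B at 0x0c = ada8225fa99b
  after D2: wrote 4B at 0x0e = b3acc9db
  after D3: wrote 2B at 0x09 = b3ac
  after D4: wrote 4B at 0x09 = bb5bf507
  after D5: wrote 2B at 0x05 = 225f
  after D6: wrote 2B at 0x02 = 225f
query mem[0x0a]=0x5b, mem[0x05]=0x22, mem[0x03]=0x5f, mem[0x06]=0x5f, mem[0x02]=0x22

MEM[0x0a,0x05,0x03,0x06,0x02] = 5b 22 5f 5f 22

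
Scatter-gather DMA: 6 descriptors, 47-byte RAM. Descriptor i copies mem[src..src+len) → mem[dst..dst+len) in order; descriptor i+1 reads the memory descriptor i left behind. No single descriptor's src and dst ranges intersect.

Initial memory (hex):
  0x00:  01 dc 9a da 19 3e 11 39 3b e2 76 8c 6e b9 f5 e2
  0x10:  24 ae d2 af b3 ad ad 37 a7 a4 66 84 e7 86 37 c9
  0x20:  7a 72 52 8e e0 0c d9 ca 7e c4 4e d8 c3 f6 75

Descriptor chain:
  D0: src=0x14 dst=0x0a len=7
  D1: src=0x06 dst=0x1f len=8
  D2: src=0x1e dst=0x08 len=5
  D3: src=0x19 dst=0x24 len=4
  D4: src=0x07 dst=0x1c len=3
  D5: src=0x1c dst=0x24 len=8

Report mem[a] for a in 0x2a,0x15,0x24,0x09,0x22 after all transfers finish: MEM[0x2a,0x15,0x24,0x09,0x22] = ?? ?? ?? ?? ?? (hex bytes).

  after D0: wrote 7B at 0x0a = b3adad37a7a466
  after D1: wrote 8B at 0x1f = 11393be2b3adad37
  after D2: wrote 5B at 0x08 = 3711393be2
  after D3: wrote 4B at 0x24 = a46684e7
  after D4: wrote 3B at 0x1c = 393711
  after D5: wrote 8B at 0x24 = 39371111393be2b3
query mem[0x2a]=0xe2, mem[0x15]=0xad, mem[0x24]=0x39, mem[0x09]=0x11, mem[0x22]=0xe2

MEM[0x2a,0x15,0x24,0x09,0x22] = e2 ad 39 11 e2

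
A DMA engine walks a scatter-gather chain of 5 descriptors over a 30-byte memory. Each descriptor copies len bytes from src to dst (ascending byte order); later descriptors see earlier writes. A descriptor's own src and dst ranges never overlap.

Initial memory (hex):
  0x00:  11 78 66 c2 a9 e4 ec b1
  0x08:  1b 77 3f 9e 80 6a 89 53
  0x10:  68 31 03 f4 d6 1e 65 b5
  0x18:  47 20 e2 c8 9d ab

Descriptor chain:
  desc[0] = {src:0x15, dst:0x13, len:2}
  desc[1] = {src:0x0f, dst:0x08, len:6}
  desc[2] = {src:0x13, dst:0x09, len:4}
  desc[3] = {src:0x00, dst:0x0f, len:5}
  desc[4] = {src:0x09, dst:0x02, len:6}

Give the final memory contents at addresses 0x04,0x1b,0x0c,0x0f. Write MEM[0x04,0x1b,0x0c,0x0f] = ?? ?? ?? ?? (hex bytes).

D0: mem[0x13..0x14] <- [1e 65]
D1: mem[0x08..0x0d] <- [53 68 31 03 1e 65]
D2: mem[0x09..0x0c] <- [1e 65 1e 65]
D3: mem[0x0f..0x13] <- [11 78 66 c2 a9]
D4: mem[0x02..0x07] <- [1e 65 1e 65 65 89]
query mem[0x04]=0x1e, mem[0x1b]=0xc8, mem[0x0c]=0x65, mem[0x0f]=0x11

MEM[0x04,0x1b,0x0c,0x0f] = 1e c8 65 11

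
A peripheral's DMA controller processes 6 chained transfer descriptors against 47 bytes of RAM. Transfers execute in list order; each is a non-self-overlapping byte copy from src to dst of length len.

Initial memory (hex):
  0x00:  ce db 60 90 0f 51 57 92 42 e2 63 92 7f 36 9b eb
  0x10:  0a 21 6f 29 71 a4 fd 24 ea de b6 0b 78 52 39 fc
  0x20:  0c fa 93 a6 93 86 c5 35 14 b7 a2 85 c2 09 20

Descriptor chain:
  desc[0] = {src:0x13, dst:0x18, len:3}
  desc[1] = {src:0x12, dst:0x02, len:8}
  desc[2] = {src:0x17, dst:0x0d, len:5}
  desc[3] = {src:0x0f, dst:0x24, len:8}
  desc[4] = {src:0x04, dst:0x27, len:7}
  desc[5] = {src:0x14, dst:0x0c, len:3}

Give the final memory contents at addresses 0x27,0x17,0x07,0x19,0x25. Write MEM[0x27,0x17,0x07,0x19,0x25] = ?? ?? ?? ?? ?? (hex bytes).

#0 dst[0x18+3] := {0x29,0x71,0xa4}
#1 dst[0x02+8] := {0x6f,0x29,0x71,0xa4,0xfd,0x24,0x29,0x71}
#2 dst[0x0d+5] := {0x24,0x29,0x71,0xa4,0x0b}
#3 dst[0x24+8] := {0x71,0xa4,0x0b,0x6f,0x29,0x71,0xa4,0xfd}
#4 dst[0x27+7] := {0x71,0xa4,0xfd,0x24,0x29,0x71,0x63}
#5 dst[0x0c+3] := {0x71,0xa4,0xfd}
query mem[0x27]=0x71, mem[0x17]=0x24, mem[0x07]=0x24, mem[0x19]=0x71, mem[0x25]=0xa4

MEM[0x27,0x17,0x07,0x19,0x25] = 71 24 24 71 a4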